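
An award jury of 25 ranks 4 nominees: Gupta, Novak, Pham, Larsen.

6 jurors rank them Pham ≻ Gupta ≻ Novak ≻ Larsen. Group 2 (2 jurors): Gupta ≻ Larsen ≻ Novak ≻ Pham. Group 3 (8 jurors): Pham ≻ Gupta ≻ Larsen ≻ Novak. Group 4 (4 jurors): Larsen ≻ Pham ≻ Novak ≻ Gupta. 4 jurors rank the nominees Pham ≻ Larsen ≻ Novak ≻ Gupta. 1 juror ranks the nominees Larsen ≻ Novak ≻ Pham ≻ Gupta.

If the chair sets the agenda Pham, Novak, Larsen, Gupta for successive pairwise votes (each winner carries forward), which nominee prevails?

Round 1: Pham vs Novak — 22–3, Pham advances.
Round 2: Pham vs Larsen — 18–7, Pham advances.
Round 3: Pham vs Gupta — 23–2, Pham advances.
The agenda winner is Pham.

Pham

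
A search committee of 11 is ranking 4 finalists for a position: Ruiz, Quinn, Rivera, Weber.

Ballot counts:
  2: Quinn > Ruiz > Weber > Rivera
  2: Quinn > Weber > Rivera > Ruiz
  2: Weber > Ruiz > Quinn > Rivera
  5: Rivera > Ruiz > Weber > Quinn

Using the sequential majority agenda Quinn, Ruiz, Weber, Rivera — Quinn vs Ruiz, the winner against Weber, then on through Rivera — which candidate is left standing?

Round 1: Quinn vs Ruiz — 4–7, Ruiz advances.
Round 2: Ruiz vs Weber — 7–4, Ruiz advances.
Round 3: Ruiz vs Rivera — 4–7, Rivera advances.
Rivera survives the agenda.

Rivera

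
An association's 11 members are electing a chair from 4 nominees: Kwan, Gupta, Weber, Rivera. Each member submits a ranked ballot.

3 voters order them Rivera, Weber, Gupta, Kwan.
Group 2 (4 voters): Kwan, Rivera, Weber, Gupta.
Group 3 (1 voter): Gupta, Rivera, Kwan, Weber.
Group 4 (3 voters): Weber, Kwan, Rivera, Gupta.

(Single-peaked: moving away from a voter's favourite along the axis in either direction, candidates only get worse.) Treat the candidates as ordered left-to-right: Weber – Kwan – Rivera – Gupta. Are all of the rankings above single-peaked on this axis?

Axis positions: Weber=1, Kwan=2, Rivera=3, Gupta=4.
Group 1: ranking walks positions 3-1-4-2; Weber is ranked above Kwan even though Kwan lies between Weber and the peak Rivera on the axis — preferences dip and rise again. Not single-peaked.
Group 2 (peak Kwan at position 2): ranking walks positions 2-3-1-4, expanding outward from the peak — single-peaked.
Group 3 (peak Gupta at position 4): ranking walks positions 4-3-2-1, expanding outward from the peak — single-peaked.
Group 4 (peak Weber at position 1): ranking walks positions 1-2-3-4, expanding outward from the peak — single-peaked.
Group 1 violates single-peakedness, so the profile is not single-peaked on this axis.

no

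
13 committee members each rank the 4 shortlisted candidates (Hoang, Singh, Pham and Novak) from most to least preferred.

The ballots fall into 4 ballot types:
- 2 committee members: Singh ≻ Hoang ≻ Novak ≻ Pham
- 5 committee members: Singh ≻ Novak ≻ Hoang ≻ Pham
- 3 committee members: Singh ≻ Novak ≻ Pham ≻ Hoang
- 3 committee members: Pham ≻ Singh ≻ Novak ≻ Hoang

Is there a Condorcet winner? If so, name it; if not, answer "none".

Pairwise majorities:
Hoang vs Singh: Singh, 13–0.
Hoang vs Pham: Hoang wins 7–6.
Hoang vs Novak: Novak wins 11–2.
Singh vs Pham: Singh wins 10–3.
Singh vs Novak: Singh wins 13–0.
Pham vs Novak: Novak wins 10–3.
Singh wins every pairwise contest, so Singh is the Condorcet winner.

Singh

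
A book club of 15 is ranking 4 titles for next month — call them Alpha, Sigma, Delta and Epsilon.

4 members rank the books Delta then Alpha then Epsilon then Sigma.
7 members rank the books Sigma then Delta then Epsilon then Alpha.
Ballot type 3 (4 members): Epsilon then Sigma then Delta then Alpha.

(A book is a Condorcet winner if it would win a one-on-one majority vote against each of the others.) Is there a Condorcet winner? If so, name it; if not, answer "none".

Check each pair by majority over 15 ballots:
Alpha vs Sigma: 4 to 11, Sigma.
Alpha vs Delta: Alpha is ranked higher on 0 ballots, Delta on 15. Delta wins 15–0.
Alpha vs Epsilon: 4 to 11, Epsilon.
Sigma vs Delta: 11 to 4, Sigma.
Sigma vs Epsilon: Sigma is ranked higher on 7 ballots, Epsilon on 8. Epsilon wins 8–7.
Delta vs Epsilon: 11 to 4, Delta.
Every book loses at least once (Alpha loses to Sigma; Sigma loses to Epsilon; Delta loses to Sigma; Epsilon loses to Delta). The majority relation contains the cycle Sigma > Delta > Epsilon > Sigma, so there is no Condorcet winner.

none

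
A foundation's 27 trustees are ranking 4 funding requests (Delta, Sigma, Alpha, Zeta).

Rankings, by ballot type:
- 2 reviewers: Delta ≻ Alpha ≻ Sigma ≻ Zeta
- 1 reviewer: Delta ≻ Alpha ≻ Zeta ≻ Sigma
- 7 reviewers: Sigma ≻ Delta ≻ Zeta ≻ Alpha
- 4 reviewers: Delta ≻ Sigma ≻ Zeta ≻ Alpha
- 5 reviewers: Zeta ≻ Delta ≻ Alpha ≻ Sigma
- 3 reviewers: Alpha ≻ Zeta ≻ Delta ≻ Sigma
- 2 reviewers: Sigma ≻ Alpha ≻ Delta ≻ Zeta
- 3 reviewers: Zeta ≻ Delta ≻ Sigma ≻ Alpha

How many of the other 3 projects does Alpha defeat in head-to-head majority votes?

Alpha against each rival (27 reviewers):
Alpha–Delta: Delta 22–5.
Alpha vs Sigma: Sigma, 16–11.
Alpha vs Zeta: Alpha preferred on 2+1+3+2 = 8 ballots; Zeta wins 19–8.
Alpha beats no one; loses to Delta, Sigma, Zeta — 0 pairwise wins.

0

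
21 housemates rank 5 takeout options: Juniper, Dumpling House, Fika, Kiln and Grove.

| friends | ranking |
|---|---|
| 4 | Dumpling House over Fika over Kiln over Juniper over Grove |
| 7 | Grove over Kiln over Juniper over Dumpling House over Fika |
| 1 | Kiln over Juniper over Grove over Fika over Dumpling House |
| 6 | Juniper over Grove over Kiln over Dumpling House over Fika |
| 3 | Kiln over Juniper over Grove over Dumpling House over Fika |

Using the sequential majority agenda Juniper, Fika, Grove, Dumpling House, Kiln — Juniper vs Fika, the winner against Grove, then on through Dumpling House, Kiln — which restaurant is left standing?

Kiln

Round 1: Juniper vs Fika — 17–4, Juniper advances.
Round 2: Juniper vs Grove — 14–7, Juniper advances.
Round 3: Juniper vs Dumpling House — 17–4, Juniper advances.
Round 4: Juniper vs Kiln — 6–15, Kiln advances.
Kiln survives the agenda.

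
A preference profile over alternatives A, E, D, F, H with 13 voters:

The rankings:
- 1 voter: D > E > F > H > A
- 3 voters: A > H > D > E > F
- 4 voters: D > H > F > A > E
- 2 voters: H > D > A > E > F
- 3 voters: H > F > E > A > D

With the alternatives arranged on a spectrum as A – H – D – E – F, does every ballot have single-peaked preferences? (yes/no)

Axis positions: A=1, H=2, D=3, E=4, F=5.
Type 1 (peak D at position 3): ranking walks positions 3-4-5-2-1, expanding outward from the peak — single-peaked.
Type 2 (peak A at position 1): ranking walks positions 1-2-3-4-5, expanding outward from the peak — single-peaked.
Type 3: ranking walks positions 3-2-5-1-4; F is ranked above E even though E lies between F and the peak D on the axis — preferences dip and rise again. Not single-peaked.
Type 4 (peak H at position 2): ranking walks positions 2-3-1-4-5, expanding outward from the peak — single-peaked.
Type 5: ranking walks positions 2-5-4-1-3; F is ranked above D even though D lies between F and the peak H on the axis — preferences dip and rise again. Not single-peaked.
Type 3 violates single-peakedness, so the profile is not single-peaked on this axis.

no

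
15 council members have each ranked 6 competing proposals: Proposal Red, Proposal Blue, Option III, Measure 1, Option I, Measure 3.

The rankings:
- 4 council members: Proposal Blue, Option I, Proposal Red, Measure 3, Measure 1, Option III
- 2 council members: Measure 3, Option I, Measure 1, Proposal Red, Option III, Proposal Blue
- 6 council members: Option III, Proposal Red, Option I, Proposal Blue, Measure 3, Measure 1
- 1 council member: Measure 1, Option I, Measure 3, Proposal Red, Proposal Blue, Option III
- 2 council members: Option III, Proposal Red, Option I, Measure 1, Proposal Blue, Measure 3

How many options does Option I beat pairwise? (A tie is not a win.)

Option I against each rival (15 council members):
Option I vs Proposal Red: 7 to 8, Proposal Red.
Option I vs Proposal Blue: Option I wins 11–4.
Option I vs Option III: Option I is ranked higher on 4+2+1 = 7 ballots, Option III on 8. Option III wins 8–7.
Option I vs Measure 1: Option I, 14–1.
Option I vs Measure 3: Option I is ranked higher on 4+6+1+2 = 13 ballots, Measure 3 on 2. Option I wins 13–2.
Option I beats Proposal Blue, Measure 1, Measure 3; loses to Proposal Red, Option III — 3 pairwise wins.

3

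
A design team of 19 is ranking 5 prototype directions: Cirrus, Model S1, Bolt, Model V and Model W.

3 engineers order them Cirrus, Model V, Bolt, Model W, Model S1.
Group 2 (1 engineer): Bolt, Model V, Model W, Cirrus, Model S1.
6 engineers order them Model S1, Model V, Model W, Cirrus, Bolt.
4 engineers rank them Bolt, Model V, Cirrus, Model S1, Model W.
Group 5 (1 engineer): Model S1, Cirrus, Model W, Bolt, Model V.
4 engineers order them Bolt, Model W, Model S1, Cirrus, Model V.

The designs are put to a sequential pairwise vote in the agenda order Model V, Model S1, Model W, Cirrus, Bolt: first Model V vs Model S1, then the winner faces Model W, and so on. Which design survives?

Bolt

Round 1: Model V vs Model S1 — 8–11, Model S1 advances.
Round 2: Model S1 vs Model W — 11–8, Model S1 advances.
Round 3: Model S1 vs Cirrus — 11–8, Model S1 advances.
Round 4: Model S1 vs Bolt — 7–12, Bolt advances.
The agenda winner is Bolt.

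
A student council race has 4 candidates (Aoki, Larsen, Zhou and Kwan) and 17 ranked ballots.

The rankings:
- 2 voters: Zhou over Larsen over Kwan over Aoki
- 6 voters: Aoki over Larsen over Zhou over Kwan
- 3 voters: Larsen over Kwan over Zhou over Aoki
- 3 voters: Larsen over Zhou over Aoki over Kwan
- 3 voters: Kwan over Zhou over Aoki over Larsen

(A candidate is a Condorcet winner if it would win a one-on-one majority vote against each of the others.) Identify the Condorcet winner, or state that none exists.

none

Check each pair by majority over 17 ballots:
Aoki vs Larsen: Aoki wins 9–8.
Aoki–Zhou: Zhou 11–6.
Aoki–Kwan: Aoki 9–8.
Larsen–Zhou: Larsen 12–5.
Larsen–Kwan: Larsen 14–3.
Zhou–Kwan: Zhou 11–6.
Each candidate drops at least one matchup (Aoki loses to Zhou; Larsen loses to Aoki; Zhou loses to Larsen; Kwan loses to Aoki); the cycle Aoki beats Larsen beats Zhou beats Aoki rules out a Condorcet winner.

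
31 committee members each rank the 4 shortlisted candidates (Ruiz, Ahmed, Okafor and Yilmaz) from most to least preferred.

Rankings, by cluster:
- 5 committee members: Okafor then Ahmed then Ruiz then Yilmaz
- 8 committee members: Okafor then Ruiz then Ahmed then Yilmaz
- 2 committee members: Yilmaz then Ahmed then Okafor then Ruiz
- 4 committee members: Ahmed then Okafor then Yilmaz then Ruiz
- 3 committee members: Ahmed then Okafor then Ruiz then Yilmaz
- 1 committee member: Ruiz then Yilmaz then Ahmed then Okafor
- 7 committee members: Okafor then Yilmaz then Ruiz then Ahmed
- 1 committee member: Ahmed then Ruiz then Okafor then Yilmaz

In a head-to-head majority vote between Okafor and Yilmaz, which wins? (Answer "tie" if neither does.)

Okafor

Ballots ranking Okafor above Yilmaz: 5 + 8 + 4 + 3 + 7 + 1 = 28.
Ballots ranking Yilmaz above Okafor: 31 − 28 = 3.
Okafor wins the head-to-head 28–3.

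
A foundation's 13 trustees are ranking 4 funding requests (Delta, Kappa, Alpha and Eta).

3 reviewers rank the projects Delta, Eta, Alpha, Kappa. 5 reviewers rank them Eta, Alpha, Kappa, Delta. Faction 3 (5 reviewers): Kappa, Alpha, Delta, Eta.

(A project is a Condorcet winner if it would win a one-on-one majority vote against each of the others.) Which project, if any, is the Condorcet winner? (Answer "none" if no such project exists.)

Check each pair by majority over 13 ballots:
Delta vs Kappa: 3 for Delta, 10 for Kappa — Kappa by 10–3.
Delta vs Alpha: Delta is ranked higher on 3 ballots, Alpha on 10. Alpha wins 10–3.
Delta vs Eta: Delta preferred on 3+5 = 8 ballots; Delta wins 8–5.
Kappa vs Alpha: Kappa is ranked higher on 5 ballots, Alpha on 8. Alpha wins 8–5.
Kappa vs Eta: 5 to 8, Eta.
Alpha vs Eta: Alpha is ranked higher on 5 ballots, Eta on 8. Eta wins 8–5.
No project is unbeaten: Delta loses to Kappa; Kappa loses to Alpha; Alpha loses to Eta; Eta loses to Delta. In particular Delta beats Eta beats Kappa beats Delta is a majority cycle — no Condorcet winner exists.

none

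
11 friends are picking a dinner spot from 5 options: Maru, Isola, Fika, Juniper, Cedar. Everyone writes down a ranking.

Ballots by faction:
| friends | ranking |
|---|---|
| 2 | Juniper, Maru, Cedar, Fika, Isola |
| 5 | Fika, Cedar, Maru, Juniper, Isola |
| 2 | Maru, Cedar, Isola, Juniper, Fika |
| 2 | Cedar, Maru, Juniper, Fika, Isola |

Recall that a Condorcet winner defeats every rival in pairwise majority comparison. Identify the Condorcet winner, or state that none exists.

Cedar

Check each pair by majority over 11 ballots:
Maru vs Isola: 11 to 0, Maru.
Maru vs Fika: Maru, 6–5.
Maru vs Juniper: Maru preferred on 5+2+2 = 9 ballots; Maru wins 9–2.
Maru vs Cedar: Maru is ranked higher on 2+2 = 4 ballots, Cedar on 7. Cedar wins 7–4.
Isola vs Fika: 2 to 9, Fika.
Isola vs Juniper: Juniper, 9–2.
Isola–Cedar: Cedar 11–0.
Fika–Juniper: Juniper 6–5.
Fika vs Cedar: Cedar wins 6–5.
Juniper vs Cedar: 2 to 9, Cedar.
Cedar beats each of Maru, Isola, Fika, Juniper — Cedar is the Condorcet winner.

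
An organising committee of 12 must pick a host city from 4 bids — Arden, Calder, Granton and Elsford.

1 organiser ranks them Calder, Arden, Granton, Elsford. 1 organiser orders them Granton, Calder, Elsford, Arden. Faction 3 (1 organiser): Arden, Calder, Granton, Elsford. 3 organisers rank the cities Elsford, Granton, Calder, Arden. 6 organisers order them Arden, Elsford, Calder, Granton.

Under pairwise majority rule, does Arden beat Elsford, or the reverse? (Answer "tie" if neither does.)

Arden

Ballots ranking Arden above Elsford: 1 + 1 + 6 = 8.
Ballots ranking Elsford above Arden: 12 − 8 = 4.
Arden wins the head-to-head 8–4.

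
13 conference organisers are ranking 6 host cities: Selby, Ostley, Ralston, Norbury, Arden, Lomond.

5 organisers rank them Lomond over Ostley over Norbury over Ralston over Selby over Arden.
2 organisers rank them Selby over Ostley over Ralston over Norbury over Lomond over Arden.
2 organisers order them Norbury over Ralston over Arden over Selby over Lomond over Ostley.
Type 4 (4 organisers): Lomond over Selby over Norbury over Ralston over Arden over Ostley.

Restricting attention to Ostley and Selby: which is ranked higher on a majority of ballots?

Selby

Ballots ranking Ostley above Selby: 5.
Ballots ranking Selby above Ostley: 13 − 5 = 8.
Selby wins the head-to-head 8–5.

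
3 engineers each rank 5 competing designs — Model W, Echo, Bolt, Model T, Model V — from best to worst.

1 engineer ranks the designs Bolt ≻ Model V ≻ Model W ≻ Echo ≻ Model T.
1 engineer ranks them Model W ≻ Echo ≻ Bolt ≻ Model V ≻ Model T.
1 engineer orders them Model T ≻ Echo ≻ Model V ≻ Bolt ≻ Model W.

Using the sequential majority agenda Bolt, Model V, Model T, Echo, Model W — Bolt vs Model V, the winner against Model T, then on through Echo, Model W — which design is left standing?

Round 1: Bolt vs Model V — 2–1, Bolt advances.
Round 2: Bolt vs Model T — 2–1, Bolt advances.
Round 3: Bolt vs Echo — 1–2, Echo advances.
Round 4: Echo vs Model W — 1–2, Model W advances.
The agenda winner is Model W.

Model W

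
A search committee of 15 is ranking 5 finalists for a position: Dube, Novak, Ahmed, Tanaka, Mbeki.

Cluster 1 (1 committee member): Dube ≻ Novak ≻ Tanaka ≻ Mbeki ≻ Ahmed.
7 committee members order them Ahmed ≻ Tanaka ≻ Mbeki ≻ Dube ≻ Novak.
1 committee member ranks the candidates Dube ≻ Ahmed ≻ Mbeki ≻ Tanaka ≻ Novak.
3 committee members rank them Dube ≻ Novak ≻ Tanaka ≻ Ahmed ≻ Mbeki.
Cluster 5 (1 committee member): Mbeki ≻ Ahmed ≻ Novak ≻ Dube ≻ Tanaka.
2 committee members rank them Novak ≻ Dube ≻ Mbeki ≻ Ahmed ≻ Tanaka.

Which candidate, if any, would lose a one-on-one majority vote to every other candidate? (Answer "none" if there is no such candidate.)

Head-to-head results (15 committee members):
Dube vs Novak: Dube preferred on 1+7+1+3 = 12 ballots; Dube wins 12–3.
Dube vs Ahmed: Dube is ranked higher on 1+1+3+2 = 7 ballots, Ahmed on 8. Ahmed wins 8–7.
Dube vs Tanaka: 8 to 7, Dube.
Dube vs Mbeki: Dube preferred on 1+1+3+2 = 7 ballots; Mbeki wins 8–7.
Novak vs Ahmed: Ahmed, 9–6.
Novak vs Tanaka: Novak is ranked higher on 1+3+1+2 = 7 ballots, Tanaka on 8. Tanaka wins 8–7.
Novak vs Mbeki: Novak preferred on 1+3+2 = 6 ballots; Mbeki wins 9–6.
Ahmed–Tanaka: Ahmed 11–4.
Ahmed vs Mbeki: Ahmed preferred on 7+1+3 = 11 ballots; Ahmed wins 11–4.
Tanaka–Mbeki: Tanaka 11–4.
Novak loses to every other candidate — it is the Condorcet loser.

Novak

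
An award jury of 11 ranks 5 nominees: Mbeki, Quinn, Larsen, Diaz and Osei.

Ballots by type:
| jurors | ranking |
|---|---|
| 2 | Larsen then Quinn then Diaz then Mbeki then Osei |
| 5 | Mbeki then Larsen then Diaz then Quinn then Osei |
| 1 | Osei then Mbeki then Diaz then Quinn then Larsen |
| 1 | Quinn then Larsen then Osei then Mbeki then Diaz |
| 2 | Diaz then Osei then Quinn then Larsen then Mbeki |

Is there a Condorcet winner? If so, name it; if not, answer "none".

Head-to-head results (11 jurors):
Mbeki–Quinn: Mbeki 6–5.
Mbeki vs Larsen: Mbeki wins 6–5.
Mbeki vs Diaz: Mbeki wins 7–4.
Mbeki vs Osei: Mbeki, 7–4.
Quinn vs Larsen: Larsen, 7–4.
Quinn–Diaz: Diaz 8–3.
Quinn vs Osei: Quinn wins 8–3.
Larsen vs Diaz: Larsen, 8–3.
Larsen–Osei: Larsen 8–3.
Diaz vs Osei: Diaz wins 9–2.
Mbeki wins every pairwise contest, so Mbeki is the Condorcet winner.

Mbeki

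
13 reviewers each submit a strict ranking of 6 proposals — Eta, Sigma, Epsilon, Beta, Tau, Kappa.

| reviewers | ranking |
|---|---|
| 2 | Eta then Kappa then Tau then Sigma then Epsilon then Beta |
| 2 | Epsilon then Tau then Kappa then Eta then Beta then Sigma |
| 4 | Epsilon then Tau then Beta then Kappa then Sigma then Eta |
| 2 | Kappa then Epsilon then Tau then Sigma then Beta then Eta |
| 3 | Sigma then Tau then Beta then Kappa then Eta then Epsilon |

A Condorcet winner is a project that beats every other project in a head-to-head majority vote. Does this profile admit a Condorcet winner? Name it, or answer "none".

none

Pairwise majorities:
Eta vs Sigma: Sigma wins 9–4.
Eta vs Epsilon: Epsilon, 8–5.
Eta vs Beta: Beta wins 9–4.
Eta–Tau: Tau 11–2.
Eta vs Kappa: Kappa wins 11–2.
Sigma–Epsilon: Epsilon 8–5.
Sigma vs Beta: Sigma, 7–6.
Sigma vs Tau: Tau wins 10–3.
Sigma vs Kappa: Kappa, 10–3.
Epsilon vs Beta: Epsilon, 10–3.
Epsilon vs Tau: Epsilon wins 8–5.
Epsilon–Kappa: Kappa 7–6.
Beta vs Tau: Tau wins 13–0.
Beta vs Kappa: Beta wins 7–6.
Tau–Kappa: Tau 9–4.
Every project loses at least once (Eta loses to Sigma; Sigma loses to Epsilon; Epsilon loses to Kappa; Beta loses to Sigma; Tau loses to Epsilon; Kappa loses to Beta). The majority relation contains the cycle Sigma beats Beta beats Kappa beats Sigma, so there is no Condorcet winner.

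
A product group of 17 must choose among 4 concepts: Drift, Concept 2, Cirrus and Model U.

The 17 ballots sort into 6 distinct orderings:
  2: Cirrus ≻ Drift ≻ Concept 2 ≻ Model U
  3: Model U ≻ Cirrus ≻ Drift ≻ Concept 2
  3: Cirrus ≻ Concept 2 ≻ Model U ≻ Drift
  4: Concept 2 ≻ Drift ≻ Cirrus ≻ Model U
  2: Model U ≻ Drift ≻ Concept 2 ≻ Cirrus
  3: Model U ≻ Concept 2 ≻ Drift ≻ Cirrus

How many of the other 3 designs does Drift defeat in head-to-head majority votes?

1

Drift against each rival (17 engineers):
Drift–Concept 2: Concept 2 10–7.
Drift vs Cirrus: Drift, 9–8.
Drift vs Model U: Drift is ranked higher on 2+4 = 6 ballots, Model U on 11. Model U wins 11–6.
Drift beats Cirrus; loses to Concept 2, Model U — 1 pairwise win.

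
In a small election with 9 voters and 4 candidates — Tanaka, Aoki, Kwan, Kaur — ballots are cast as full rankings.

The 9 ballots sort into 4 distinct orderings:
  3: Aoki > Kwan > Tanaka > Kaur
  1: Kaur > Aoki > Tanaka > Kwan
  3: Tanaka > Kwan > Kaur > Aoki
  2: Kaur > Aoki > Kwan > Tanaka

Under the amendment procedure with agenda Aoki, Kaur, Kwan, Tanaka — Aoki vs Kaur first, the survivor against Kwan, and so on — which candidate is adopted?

Round 1: Aoki vs Kaur — 3–6, Kaur advances.
Round 2: Kaur vs Kwan — 3–6, Kwan advances.
Round 3: Kwan vs Tanaka — 5–4, Kwan advances.
Kwan survives the agenda.

Kwan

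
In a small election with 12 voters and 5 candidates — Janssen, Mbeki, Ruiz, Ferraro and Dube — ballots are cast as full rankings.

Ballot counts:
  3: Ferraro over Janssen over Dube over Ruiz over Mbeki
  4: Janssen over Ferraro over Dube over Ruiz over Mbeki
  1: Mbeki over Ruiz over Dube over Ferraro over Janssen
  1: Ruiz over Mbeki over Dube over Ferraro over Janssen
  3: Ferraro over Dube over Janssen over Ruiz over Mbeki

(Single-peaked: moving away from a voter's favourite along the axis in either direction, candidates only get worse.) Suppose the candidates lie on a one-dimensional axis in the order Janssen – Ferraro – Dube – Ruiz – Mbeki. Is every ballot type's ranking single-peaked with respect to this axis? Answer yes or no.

Axis positions: Janssen=1, Ferraro=2, Dube=3, Ruiz=4, Mbeki=5.
Ballot type 1 (peak Ferraro at position 2): ranking walks positions 2-1-3-4-5, expanding outward from the peak — single-peaked.
Ballot type 2 (peak Janssen at position 1): ranking walks positions 1-2-3-4-5, expanding outward from the peak — single-peaked.
Ballot type 3 (peak Mbeki at position 5): ranking walks positions 5-4-3-2-1, expanding outward from the peak — single-peaked.
Ballot type 4 (peak Ruiz at position 4): ranking walks positions 4-5-3-2-1, expanding outward from the peak — single-peaked.
Ballot type 5 (peak Ferraro at position 2): ranking walks positions 2-3-1-4-5, expanding outward from the peak — single-peaked.
Every ranking is single-peaked on this axis.

yes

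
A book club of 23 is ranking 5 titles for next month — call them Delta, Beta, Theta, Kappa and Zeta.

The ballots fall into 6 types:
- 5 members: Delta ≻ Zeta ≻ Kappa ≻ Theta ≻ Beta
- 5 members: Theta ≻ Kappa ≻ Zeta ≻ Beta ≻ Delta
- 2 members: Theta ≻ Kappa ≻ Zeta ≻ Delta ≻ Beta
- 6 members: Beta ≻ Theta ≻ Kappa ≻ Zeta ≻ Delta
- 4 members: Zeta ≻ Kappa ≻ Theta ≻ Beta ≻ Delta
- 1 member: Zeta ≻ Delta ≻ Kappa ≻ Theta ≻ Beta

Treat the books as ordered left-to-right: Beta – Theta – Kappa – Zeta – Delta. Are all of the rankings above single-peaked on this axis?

yes

Axis positions: Beta=1, Theta=2, Kappa=3, Zeta=4, Delta=5.
Type 1 (peak Delta at position 5): ranking walks positions 5-4-3-2-1, expanding outward from the peak — single-peaked.
Type 2 (peak Theta at position 2): ranking walks positions 2-3-4-1-5, expanding outward from the peak — single-peaked.
Type 3 (peak Theta at position 2): ranking walks positions 2-3-4-5-1, expanding outward from the peak — single-peaked.
Type 4 (peak Beta at position 1): ranking walks positions 1-2-3-4-5, expanding outward from the peak — single-peaked.
Type 5 (peak Zeta at position 4): ranking walks positions 4-3-2-1-5, expanding outward from the peak — single-peaked.
Type 6 (peak Zeta at position 4): ranking walks positions 4-5-3-2-1, expanding outward from the peak — single-peaked.
Every ranking is single-peaked on this axis.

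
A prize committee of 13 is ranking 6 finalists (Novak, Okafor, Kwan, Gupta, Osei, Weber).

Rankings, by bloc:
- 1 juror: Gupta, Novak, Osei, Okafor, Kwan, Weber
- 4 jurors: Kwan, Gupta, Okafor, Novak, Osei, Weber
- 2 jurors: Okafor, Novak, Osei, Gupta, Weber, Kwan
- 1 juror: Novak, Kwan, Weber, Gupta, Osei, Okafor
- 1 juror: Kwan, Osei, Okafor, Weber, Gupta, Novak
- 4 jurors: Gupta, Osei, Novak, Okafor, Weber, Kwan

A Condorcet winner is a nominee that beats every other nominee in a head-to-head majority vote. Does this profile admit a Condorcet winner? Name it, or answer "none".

Gupta

Pairwise majorities:
Novak vs Okafor: Okafor, 7–6.
Novak–Kwan: Novak 8–5.
Novak–Gupta: Gupta 10–3.
Novak vs Osei: 8 to 5, Novak.
Novak vs Weber: 12 to 1, Novak.
Okafor–Kwan: Okafor 7–6.
Okafor vs Gupta: Gupta, 10–3.
Okafor–Osei: Osei 7–6.
Okafor vs Weber: 1+4+2+1+4 = 12 for Okafor, 1 for Weber — Okafor by 12–1.
Kwan vs Gupta: Gupta wins 7–6.
Kwan vs Osei: 6 to 7, Osei.
Kwan vs Weber: 1+4+1+1 = 7 for Kwan, 6 for Weber — Kwan by 7–6.
Gupta vs Osei: 10 to 3, Gupta.
Gupta vs Weber: Gupta wins 11–2.
Osei vs Weber: 1+4+2+1+4 = 12 for Osei, 1 for Weber — Osei by 12–1.
Gupta beats each of Novak, Okafor, Kwan, Osei, Weber — Gupta is the Condorcet winner.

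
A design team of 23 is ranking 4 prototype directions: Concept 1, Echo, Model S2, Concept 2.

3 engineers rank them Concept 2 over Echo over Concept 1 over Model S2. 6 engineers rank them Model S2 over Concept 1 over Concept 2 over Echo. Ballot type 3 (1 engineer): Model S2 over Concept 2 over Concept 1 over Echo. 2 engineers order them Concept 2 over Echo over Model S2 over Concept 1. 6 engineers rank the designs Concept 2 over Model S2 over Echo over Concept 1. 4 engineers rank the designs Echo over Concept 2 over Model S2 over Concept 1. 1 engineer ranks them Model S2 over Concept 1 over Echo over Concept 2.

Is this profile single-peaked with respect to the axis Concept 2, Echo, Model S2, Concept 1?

Axis positions: Concept 2=1, Echo=2, Model S2=3, Concept 1=4.
Ballot type 1: ranking walks positions 1-2-4-3; Concept 1 is ranked above Model S2 even though Model S2 lies between Concept 1 and the peak Concept 2 on the axis — preferences dip and rise again. Not single-peaked.
Ballot type 2: ranking walks positions 3-4-1-2; Concept 2 is ranked above Echo even though Echo lies between Concept 2 and the peak Model S2 on the axis — preferences dip and rise again. Not single-peaked.
Ballot type 3: ranking walks positions 3-1-4-2; Concept 2 is ranked above Echo even though Echo lies between Concept 2 and the peak Model S2 on the axis — preferences dip and rise again. Not single-peaked.
Ballot type 4 (peak Concept 2 at position 1): ranking walks positions 1-2-3-4, expanding outward from the peak — single-peaked.
Ballot type 5: ranking walks positions 1-3-2-4; Model S2 is ranked above Echo even though Echo lies between Model S2 and the peak Concept 2 on the axis — preferences dip and rise again. Not single-peaked.
Ballot type 6 (peak Echo at position 2): ranking walks positions 2-1-3-4, expanding outward from the peak — single-peaked.
Ballot type 7 (peak Model S2 at position 3): ranking walks positions 3-4-2-1, expanding outward from the peak — single-peaked.
Ballot type 1 violates single-peakedness, so the profile is not single-peaked on this axis.

no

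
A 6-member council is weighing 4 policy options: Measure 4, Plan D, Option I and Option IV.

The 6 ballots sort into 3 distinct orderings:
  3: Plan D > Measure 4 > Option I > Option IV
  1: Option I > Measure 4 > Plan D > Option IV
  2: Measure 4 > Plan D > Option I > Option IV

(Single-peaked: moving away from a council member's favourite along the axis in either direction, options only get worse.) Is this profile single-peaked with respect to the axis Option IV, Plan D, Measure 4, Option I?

Axis positions: Option IV=1, Plan D=2, Measure 4=3, Option I=4.
Cluster 1 (peak Plan D at position 2): ranking walks positions 2-3-4-1, expanding outward from the peak — single-peaked.
Cluster 2 (peak Option I at position 4): ranking walks positions 4-3-2-1, expanding outward from the peak — single-peaked.
Cluster 3 (peak Measure 4 at position 3): ranking walks positions 3-2-4-1, expanding outward from the peak — single-peaked.
Every ranking is single-peaked on this axis.

yes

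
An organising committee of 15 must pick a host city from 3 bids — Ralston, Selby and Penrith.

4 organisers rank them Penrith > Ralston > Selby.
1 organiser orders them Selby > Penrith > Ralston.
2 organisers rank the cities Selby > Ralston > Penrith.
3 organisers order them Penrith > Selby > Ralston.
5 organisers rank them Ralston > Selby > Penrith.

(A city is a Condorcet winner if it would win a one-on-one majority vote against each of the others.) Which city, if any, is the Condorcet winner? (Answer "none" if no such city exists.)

none

Check each pair by majority over 15 ballots:
Ralston vs Selby: Ralston wins 9–6.
Ralston vs Penrith: Penrith, 8–7.
Selby–Penrith: Selby 8–7.
No city is unbeaten: Ralston loses to Penrith; Selby loses to Ralston; Penrith loses to Selby. In particular Ralston → Selby → Penrith → Ralston is a majority cycle — no Condorcet winner exists.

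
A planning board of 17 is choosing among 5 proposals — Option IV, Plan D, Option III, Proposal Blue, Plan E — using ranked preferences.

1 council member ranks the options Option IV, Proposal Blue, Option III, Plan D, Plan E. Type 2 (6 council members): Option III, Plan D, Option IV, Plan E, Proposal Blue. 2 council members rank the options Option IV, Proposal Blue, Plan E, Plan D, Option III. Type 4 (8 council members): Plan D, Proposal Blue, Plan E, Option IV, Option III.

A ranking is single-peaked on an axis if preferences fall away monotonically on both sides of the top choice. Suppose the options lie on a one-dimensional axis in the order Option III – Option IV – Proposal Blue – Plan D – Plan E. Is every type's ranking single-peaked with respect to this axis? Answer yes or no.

no

Axis positions: Option III=1, Option IV=2, Proposal Blue=3, Plan D=4, Plan E=5.
Type 1 (peak Option IV at position 2): ranking walks positions 2-3-1-4-5, expanding outward from the peak — single-peaked.
Type 2: ranking walks positions 1-4-2-5-3; Plan D is ranked above Option IV even though Option IV lies between Plan D and the peak Option III on the axis — preferences dip and rise again. Not single-peaked.
Type 3: ranking walks positions 2-3-5-4-1; Plan E is ranked above Plan D even though Plan D lies between Plan E and the peak Option IV on the axis — preferences dip and rise again. Not single-peaked.
Type 4 (peak Plan D at position 4): ranking walks positions 4-3-5-2-1, expanding outward from the peak — single-peaked.
Type 2 violates single-peakedness, so the profile is not single-peaked on this axis.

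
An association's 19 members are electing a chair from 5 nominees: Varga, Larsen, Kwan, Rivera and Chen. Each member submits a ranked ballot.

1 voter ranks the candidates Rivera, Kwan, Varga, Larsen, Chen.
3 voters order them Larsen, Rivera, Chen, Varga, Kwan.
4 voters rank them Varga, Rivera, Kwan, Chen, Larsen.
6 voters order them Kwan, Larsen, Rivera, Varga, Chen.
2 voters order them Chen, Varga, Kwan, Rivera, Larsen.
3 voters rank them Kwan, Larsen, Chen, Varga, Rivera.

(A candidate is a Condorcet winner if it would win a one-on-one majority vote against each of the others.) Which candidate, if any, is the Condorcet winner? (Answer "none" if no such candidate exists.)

Kwan

Check each pair by majority over 19 ballots:
Varga vs Larsen: Larsen, 12–7.
Varga vs Kwan: Kwan, 10–9.
Varga vs Rivera: Varga is ranked higher on 4+2+3 = 9 ballots, Rivera on 10. Rivera wins 10–9.
Varga vs Chen: 1+4+6 = 11 for Varga, 8 for Chen — Varga by 11–8.
Larsen vs Kwan: Kwan, 16–3.
Larsen–Rivera: Larsen 12–7.
Larsen vs Chen: 1+3+6+3 = 13 for Larsen, 6 for Chen — Larsen by 13–6.
Kwan vs Rivera: Kwan wins 11–8.
Kwan vs Chen: Kwan wins 14–5.
Rivera–Chen: Rivera 14–5.
Kwan wins every pairwise contest, so Kwan is the Condorcet winner.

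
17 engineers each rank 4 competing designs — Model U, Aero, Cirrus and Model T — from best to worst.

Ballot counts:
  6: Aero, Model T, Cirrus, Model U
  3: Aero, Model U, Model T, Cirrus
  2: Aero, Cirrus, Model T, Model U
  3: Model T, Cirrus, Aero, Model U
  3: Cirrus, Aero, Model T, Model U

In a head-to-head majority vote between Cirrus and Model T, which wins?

Model T

Ballots ranking Cirrus above Model T: 2 + 3 = 5.
Ballots ranking Model T above Cirrus: 17 − 5 = 12.
Model T wins the head-to-head 12–5.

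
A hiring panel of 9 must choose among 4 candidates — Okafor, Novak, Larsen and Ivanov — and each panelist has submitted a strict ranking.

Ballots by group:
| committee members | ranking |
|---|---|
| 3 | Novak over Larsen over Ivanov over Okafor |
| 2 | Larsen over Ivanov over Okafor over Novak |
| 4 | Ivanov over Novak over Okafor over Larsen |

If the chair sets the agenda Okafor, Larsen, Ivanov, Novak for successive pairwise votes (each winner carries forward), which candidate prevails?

Round 1: Okafor vs Larsen — 4–5, Larsen advances.
Round 2: Larsen vs Ivanov — 5–4, Larsen advances.
Round 3: Larsen vs Novak — 2–7, Novak advances.
The agenda winner is Novak.

Novak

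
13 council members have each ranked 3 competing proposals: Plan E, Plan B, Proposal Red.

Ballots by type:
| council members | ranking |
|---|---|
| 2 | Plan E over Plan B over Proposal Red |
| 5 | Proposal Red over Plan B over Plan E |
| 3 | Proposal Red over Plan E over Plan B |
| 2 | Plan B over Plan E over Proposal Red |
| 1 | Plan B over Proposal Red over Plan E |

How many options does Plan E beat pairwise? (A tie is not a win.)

Plan E against each rival (13 council members):
Plan E vs Plan B: Plan B, 8–5.
Plan E vs Proposal Red: Plan E preferred on 2+2 = 4 ballots; Proposal Red wins 9–4.
Plan E beats no one; loses to Plan B, Proposal Red — 0 pairwise wins.

0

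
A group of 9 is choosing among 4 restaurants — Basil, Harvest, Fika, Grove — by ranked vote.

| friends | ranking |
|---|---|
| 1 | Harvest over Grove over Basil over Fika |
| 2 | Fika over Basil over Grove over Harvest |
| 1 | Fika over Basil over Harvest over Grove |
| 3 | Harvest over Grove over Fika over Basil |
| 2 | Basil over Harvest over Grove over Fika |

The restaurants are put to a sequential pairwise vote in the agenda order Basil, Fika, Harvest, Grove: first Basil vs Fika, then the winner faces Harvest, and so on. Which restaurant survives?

Round 1: Basil vs Fika — 3–6, Fika advances.
Round 2: Fika vs Harvest — 3–6, Harvest advances.
Round 3: Harvest vs Grove — 7–2, Harvest advances.
Harvest survives the agenda.

Harvest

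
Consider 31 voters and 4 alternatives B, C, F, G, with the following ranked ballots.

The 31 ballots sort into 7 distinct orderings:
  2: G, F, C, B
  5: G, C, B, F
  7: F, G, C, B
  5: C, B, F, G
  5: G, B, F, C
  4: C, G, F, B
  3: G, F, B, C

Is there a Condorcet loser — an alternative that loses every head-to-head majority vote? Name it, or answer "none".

Head-to-head results (31 voters):
B vs C: B is ranked higher on 5+3 = 8 ballots, C on 23. C wins 23–8.
B vs F: F wins 16–15.
B vs G: 5 for B, 26 for G — G by 26–5.
C vs F: F, 17–14.
C vs G: G, 22–9.
F vs G: 12 to 19, G.
B is beaten in every head-to-head and is the Condorcet loser.

B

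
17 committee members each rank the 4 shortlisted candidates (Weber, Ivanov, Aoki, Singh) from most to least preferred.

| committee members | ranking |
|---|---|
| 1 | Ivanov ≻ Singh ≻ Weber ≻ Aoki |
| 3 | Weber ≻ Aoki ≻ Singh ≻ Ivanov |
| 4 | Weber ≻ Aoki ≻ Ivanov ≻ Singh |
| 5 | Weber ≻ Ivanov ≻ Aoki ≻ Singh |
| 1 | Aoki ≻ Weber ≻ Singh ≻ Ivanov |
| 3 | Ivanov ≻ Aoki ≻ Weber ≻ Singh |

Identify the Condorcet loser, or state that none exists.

Pairwise majorities:
Weber vs Ivanov: 3+4+5+1 = 13 for Weber, 4 for Ivanov — Weber by 13–4.
Weber vs Aoki: Weber preferred on 1+3+4+5 = 13 ballots; Weber wins 13–4.
Weber vs Singh: Weber is ranked higher on 3+4+5+1+3 = 16 ballots, Singh on 1. Weber wins 16–1.
Ivanov vs Aoki: 1+5+3 = 9 for Ivanov, 8 for Aoki — Ivanov by 9–8.
Ivanov vs Singh: Ivanov, 13–4.
Aoki vs Singh: 16 to 1, Aoki.
Only Singh has no wins; Singh is the Condorcet loser.

Singh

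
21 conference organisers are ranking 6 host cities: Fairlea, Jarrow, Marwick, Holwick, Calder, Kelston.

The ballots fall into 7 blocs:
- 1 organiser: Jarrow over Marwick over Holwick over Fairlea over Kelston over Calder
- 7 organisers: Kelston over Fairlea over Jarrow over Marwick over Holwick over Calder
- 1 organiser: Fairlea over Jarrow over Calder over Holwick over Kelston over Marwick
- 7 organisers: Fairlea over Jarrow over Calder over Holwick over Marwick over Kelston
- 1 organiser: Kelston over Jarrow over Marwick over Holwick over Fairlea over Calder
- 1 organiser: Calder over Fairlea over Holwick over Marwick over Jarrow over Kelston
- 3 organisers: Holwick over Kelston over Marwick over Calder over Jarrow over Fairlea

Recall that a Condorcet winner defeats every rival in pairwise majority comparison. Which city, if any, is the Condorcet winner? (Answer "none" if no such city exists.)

none

Check each pair by majority over 21 ballots:
Fairlea vs Jarrow: 16 to 5, Fairlea.
Fairlea vs Marwick: Fairlea is ranked higher on 7+1+7+1 = 16 ballots, Marwick on 5. Fairlea wins 16–5.
Fairlea vs Holwick: Fairlea preferred on 7+1+7+1 = 16 ballots; Fairlea wins 16–5.
Fairlea vs Calder: 17 to 4, Fairlea.
Fairlea vs Kelston: Fairlea is ranked higher on 1+1+7+1 = 10 ballots, Kelston on 11. Kelston wins 11–10.
Jarrow vs Marwick: 17 to 4, Jarrow.
Jarrow vs Holwick: Jarrow preferred on 1+7+1+7+1 = 17 ballots; Jarrow wins 17–4.
Jarrow vs Calder: 17 to 4, Jarrow.
Jarrow vs Kelston: 10 to 11, Kelston.
Marwick vs Holwick: Marwick preferred on 1+7+1 = 9 ballots; Holwick wins 12–9.
Marwick vs Calder: 12 to 9, Marwick.
Marwick vs Kelston: 1+7+1 = 9 for Marwick, 12 for Kelston — Kelston by 12–9.
Holwick vs Calder: 12 to 9, Holwick.
Holwick vs Kelston: 1+1+7+1+3 = 13 for Holwick, 8 for Kelston — Holwick by 13–8.
Calder vs Kelston: 1+7+1 = 9 for Calder, 12 for Kelston — Kelston by 12–9.
Every city loses at least once (Fairlea loses to Kelston; Jarrow loses to Fairlea; Marwick loses to Fairlea; Holwick loses to Fairlea; Calder loses to Fairlea; Kelston loses to Holwick). The majority relation contains the cycle Fairlea → Holwick → Kelston → Fairlea, so there is no Condorcet winner.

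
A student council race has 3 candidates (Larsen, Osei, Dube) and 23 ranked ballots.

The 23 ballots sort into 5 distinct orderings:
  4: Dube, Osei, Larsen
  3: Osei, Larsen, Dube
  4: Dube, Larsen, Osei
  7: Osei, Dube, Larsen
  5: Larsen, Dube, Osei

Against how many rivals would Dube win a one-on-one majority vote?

Dube against each rival (23 voters):
Dube vs Larsen: Dube is ranked higher on 4+4+7 = 15 ballots, Larsen on 8. Dube wins 15–8.
Dube vs Osei: Dube wins 13–10.
Dube beats Larsen, Osei — 2 pairwise wins.

2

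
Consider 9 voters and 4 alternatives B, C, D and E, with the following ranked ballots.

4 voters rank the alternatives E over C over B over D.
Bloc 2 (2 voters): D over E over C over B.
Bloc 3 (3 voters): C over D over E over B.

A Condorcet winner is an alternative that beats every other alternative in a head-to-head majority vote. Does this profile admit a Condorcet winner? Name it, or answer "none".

none

Head-to-head results (9 voters):
B vs C: C, 9–0.
B–D: D 5–4.
B vs E: E, 9–0.
C–D: C 7–2.
C vs E: 3 to 6, E.
D vs E: D, 5–4.
No alternative is unbeaten: B loses to C; C loses to E; D loses to C; E loses to D. In particular C beats D beats E beats C is a majority cycle — no Condorcet winner exists.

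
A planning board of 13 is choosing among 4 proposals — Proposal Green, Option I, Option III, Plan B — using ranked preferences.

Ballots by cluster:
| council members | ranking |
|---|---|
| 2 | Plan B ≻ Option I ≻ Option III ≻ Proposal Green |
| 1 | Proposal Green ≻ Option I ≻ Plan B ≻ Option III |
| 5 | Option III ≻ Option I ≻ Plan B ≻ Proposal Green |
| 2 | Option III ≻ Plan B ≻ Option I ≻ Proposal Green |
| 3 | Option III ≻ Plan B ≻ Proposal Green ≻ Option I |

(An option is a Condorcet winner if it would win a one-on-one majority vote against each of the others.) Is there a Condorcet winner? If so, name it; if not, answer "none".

Option III

Check each pair by majority over 13 ballots:
Proposal Green vs Option I: 1+3 = 4 for Proposal Green, 9 for Option I — Option I by 9–4.
Proposal Green vs Option III: Proposal Green is ranked higher on 1 ballot, Option III on 12. Option III wins 12–1.
Proposal Green vs Plan B: Proposal Green is ranked higher on 1 ballot, Plan B on 12. Plan B wins 12–1.
Option I vs Option III: 3 to 10, Option III.
Option I vs Plan B: 6 to 7, Plan B.
Option III vs Plan B: Option III is ranked higher on 5+2+3 = 10 ballots, Plan B on 3. Option III wins 10–3.
Option III defeats every rival head-to-head and is the Condorcet winner.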